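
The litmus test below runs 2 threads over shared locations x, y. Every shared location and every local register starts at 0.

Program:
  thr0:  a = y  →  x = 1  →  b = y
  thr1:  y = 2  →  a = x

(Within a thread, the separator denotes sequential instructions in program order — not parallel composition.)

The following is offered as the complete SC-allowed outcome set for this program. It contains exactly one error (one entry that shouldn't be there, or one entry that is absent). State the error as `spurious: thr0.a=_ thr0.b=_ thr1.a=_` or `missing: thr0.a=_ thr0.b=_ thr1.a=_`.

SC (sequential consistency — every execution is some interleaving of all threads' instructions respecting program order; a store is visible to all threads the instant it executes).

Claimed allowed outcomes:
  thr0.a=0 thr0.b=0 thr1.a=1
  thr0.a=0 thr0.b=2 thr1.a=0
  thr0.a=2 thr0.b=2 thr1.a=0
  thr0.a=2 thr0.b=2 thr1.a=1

outcome vector order: (thr0.a,thr0.b,thr1.a)
[SC] allowed = {001 020 021 220 221}
SC∖claimed = {021}

missing: thr0.a=0 thr0.b=2 thr1.a=1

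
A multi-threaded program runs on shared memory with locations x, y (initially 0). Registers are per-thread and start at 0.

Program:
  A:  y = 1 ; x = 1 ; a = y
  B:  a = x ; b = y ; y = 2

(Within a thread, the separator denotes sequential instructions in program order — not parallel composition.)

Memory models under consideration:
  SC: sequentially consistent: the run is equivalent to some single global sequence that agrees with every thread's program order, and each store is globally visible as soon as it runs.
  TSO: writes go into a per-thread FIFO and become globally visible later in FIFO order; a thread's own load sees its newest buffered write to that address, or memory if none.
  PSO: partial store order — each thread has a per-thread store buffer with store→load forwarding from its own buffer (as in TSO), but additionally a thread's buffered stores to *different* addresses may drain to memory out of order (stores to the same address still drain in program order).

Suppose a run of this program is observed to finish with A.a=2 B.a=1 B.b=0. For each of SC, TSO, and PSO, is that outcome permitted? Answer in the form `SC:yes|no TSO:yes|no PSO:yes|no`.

SC:no TSO:no PSO:yes

outcome vector order: (A.a,B.a,B.b)
[SC] allowed = {(1,0,0) (1,0,1) (1,1,1) (2,0,0) (2,0,1) (2,1,1)}
[TSO] allowed = {(1,0,0) (1,0,1) (1,1,1) (2,0,0) (2,0,1) (2,1,1)}
[PSO] allowed = {(1,0,0) (1,0,1) (1,1,0) (1,1,1) (2,0,0) (2,0,1) (2,1,0) (2,1,1)}
target (2,1,0) ∈ {PSO}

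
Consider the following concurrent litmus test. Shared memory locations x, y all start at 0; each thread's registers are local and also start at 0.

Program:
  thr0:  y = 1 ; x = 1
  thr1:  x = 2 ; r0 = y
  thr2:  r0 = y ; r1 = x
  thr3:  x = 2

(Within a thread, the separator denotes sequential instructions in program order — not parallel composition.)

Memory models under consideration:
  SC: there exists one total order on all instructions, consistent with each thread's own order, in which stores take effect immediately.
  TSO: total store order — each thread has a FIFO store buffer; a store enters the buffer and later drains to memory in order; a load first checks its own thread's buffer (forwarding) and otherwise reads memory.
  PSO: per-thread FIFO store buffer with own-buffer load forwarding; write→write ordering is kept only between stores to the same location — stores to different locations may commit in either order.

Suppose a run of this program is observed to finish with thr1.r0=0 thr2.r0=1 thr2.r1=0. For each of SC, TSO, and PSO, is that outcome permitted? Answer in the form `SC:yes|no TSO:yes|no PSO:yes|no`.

outcome vector order: (thr1.r0,thr2.r0,thr2.r1)
SC: 11 outcomes — {(0,0,0) (0,0,1) (0,0,2) (0,1,1) (0,1,2) (1,0,0) (1,0,1) (1,0,2) (1,1,0) (1,1,1) (1,1,2)}
TSO: 12 outcomes — {(0,0,0) (0,0,1) (0,0,2) (0,1,0) (0,1,1) (0,1,2) (1,0,0) (1,0,1) (1,0,2) (1,1,0) (1,1,1) (1,1,2)}
PSO: 12 outcomes — {(0,0,0) (0,0,1) (0,0,2) (0,1,0) (0,1,1) (0,1,2) (1,0,0) (1,0,1) (1,0,2) (1,1,0) (1,1,1) (1,1,2)}
target (0,1,0) ∈ {TSO,PSO}

SC:no TSO:yes PSO:yes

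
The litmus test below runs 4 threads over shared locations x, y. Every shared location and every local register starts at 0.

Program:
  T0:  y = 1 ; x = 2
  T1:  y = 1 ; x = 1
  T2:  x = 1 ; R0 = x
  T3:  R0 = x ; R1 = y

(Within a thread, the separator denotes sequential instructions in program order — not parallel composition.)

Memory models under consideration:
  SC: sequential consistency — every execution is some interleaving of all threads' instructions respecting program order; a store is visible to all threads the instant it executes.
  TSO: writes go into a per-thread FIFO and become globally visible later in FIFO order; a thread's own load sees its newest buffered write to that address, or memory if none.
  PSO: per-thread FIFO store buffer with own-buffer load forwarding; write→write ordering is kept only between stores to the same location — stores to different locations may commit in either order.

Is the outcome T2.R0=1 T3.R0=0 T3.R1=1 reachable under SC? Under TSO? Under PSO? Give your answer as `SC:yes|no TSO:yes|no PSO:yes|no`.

outcome vector order: (T2.R0,T3.R0,T3.R1)
SC (10): 1/0/0, 1/0/1, 1/1/0, 1/1/1, 1/2/1, 2/0/0, 2/0/1, 2/1/0, 2/1/1, 2/2/1
TSO (10): 1/0/0, 1/0/1, 1/1/0, 1/1/1, 1/2/1, 2/0/0, 2/0/1, 2/1/0, 2/1/1, 2/2/1
PSO (12): 1/0/0, 1/0/1, 1/1/0, 1/1/1, 1/2/0, 1/2/1, 2/0/0, 2/0/1, 2/1/0, 2/1/1, 2/2/0, 2/2/1
target 1/0/1 ∈ {SC,TSO,PSO}

SC:yes TSO:yes PSO:yes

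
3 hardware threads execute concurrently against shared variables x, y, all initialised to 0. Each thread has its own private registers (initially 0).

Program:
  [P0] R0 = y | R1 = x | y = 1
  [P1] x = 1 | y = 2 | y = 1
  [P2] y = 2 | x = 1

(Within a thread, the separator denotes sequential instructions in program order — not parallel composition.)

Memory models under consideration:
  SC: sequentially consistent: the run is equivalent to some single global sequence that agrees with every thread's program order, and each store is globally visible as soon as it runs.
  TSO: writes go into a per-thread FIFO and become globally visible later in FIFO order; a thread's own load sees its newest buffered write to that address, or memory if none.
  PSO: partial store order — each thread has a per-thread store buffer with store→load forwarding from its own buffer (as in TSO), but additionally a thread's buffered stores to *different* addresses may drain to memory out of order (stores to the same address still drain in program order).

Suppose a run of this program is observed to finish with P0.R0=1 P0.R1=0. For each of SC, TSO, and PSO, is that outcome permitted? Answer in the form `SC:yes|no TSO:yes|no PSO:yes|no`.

outcome vector order: (P0.R0,P0.R1)
SC: 5 outcomes — {(0,0); (0,1); (1,1); (2,0); (2,1)}
TSO: 5 outcomes — {(0,0); (0,1); (1,1); (2,0); (2,1)}
PSO: 6 outcomes — {(0,0); (0,1); (1,0); (1,1); (2,0); (2,1)}
target (1,0) ∈ {PSO}

SC:no TSO:no PSO:yes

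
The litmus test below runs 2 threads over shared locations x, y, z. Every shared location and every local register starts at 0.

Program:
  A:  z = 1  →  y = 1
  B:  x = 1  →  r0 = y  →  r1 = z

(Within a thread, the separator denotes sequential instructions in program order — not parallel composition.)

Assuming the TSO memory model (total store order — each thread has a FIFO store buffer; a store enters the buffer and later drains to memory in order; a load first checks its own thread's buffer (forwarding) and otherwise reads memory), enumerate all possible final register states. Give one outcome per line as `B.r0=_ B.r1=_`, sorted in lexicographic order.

outcome vector order: (B.r0,B.r1)
|TSO outcomes| = 3

B.r0=0 B.r1=0
B.r0=0 B.r1=1
B.r0=1 B.r1=1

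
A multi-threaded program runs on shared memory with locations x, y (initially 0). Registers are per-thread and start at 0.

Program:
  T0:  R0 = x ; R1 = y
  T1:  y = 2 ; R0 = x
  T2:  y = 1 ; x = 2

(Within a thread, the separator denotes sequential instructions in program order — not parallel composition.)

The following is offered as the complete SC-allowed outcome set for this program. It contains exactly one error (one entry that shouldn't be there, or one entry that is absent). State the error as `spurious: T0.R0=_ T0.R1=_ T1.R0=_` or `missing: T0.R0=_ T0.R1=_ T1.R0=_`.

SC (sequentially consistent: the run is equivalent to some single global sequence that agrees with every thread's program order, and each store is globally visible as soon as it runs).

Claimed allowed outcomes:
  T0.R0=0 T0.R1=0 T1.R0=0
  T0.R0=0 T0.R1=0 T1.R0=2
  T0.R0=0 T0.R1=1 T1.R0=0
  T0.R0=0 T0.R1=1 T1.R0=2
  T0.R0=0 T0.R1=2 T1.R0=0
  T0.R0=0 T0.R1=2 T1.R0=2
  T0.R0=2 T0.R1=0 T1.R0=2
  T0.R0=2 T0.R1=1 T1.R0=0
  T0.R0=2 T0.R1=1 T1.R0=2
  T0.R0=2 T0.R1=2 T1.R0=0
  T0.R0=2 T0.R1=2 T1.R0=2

outcome vector order: (T0.R0,T0.R1,T1.R0)
[SC] allowed = {<0 0 0>, <0 0 2>, <0 1 0>, <0 1 2>, <0 2 0>, <0 2 2>, <2 1 0>, <2 1 2>, <2 2 0>, <2 2 2>}
claimed∖SC = {<2 0 2>}

spurious: T0.R0=2 T0.R1=0 T1.R0=2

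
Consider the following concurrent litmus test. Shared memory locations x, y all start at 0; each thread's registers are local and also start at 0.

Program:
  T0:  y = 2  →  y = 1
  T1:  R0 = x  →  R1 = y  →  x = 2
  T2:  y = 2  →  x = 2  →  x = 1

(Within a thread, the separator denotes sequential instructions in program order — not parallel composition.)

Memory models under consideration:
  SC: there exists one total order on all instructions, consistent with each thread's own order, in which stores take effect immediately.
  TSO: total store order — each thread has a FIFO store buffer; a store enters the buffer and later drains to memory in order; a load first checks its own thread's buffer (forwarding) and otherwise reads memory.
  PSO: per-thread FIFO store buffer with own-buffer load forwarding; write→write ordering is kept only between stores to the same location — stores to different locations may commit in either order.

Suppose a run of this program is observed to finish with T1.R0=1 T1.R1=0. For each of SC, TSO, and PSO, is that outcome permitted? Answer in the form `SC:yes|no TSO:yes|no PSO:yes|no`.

outcome vector order: (T1.R0,T1.R1)
[SC] allowed = {<0 0> <0 1> <0 2> <1 1> <1 2> <2 1> <2 2>}
[TSO] allowed = {<0 0> <0 1> <0 2> <1 1> <1 2> <2 1> <2 2>}
[PSO] allowed = {<0 0> <0 1> <0 2> <1 0> <1 1> <1 2> <2 0> <2 1> <2 2>}
target <1 0> ∈ {PSO}

SC:no TSO:no PSO:yes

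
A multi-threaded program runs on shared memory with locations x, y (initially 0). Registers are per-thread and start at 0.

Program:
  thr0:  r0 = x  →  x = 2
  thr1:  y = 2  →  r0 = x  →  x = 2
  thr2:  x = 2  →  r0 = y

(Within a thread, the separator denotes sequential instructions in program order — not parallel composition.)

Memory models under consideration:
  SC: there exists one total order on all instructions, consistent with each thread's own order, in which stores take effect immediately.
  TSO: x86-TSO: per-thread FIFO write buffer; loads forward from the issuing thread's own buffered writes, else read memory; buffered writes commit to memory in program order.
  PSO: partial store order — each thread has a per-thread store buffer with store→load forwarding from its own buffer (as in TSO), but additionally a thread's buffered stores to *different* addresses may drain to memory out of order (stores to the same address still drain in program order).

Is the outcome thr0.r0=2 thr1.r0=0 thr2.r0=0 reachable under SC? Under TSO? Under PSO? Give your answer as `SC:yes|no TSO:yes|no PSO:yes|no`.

SC:no TSO:yes PSO:yes

outcome vector order: (thr0.r0,thr1.r0,thr2.r0)
SC (6): 002, 020, 022, 202, 220, 222
TSO (8): 000, 002, 020, 022, 200, 202, 220, 222
PSO (8): 000, 002, 020, 022, 200, 202, 220, 222
target 200 ∈ {TSO,PSO}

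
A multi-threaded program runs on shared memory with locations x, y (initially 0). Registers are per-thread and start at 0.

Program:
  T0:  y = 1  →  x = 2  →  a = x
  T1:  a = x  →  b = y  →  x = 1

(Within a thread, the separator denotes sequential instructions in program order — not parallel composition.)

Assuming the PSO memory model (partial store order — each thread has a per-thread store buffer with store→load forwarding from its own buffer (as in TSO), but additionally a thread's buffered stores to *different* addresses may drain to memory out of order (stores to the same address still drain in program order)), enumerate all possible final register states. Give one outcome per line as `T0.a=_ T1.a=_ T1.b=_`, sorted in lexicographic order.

T0.a=1 T1.a=0 T1.b=0
T0.a=1 T1.a=0 T1.b=1
T0.a=1 T1.a=2 T1.b=0
T0.a=1 T1.a=2 T1.b=1
T0.a=2 T1.a=0 T1.b=0
T0.a=2 T1.a=0 T1.b=1
T0.a=2 T1.a=2 T1.b=0
T0.a=2 T1.a=2 T1.b=1

outcome vector order: (T0.a,T1.a,T1.b)
|PSO outcomes| = 8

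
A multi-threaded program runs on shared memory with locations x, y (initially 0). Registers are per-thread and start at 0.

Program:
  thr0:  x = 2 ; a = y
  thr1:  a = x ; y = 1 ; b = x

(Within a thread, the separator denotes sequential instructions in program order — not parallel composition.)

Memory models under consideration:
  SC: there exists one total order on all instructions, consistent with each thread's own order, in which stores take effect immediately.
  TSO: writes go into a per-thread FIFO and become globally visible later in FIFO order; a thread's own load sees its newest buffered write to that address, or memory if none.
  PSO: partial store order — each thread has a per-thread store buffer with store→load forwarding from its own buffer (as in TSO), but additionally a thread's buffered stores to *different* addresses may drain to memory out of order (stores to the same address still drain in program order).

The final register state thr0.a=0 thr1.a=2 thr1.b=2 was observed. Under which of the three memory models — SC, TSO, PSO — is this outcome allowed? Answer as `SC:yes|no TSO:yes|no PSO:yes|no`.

outcome vector order: (thr0.a,thr1.a,thr1.b)
under SC → 002; 022; 100; 102; 122
under TSO → 000; 002; 022; 100; 102; 122
under PSO → 000; 002; 022; 100; 102; 122
target 022 ∈ {SC,TSO,PSO}

SC:yes TSO:yes PSO:yes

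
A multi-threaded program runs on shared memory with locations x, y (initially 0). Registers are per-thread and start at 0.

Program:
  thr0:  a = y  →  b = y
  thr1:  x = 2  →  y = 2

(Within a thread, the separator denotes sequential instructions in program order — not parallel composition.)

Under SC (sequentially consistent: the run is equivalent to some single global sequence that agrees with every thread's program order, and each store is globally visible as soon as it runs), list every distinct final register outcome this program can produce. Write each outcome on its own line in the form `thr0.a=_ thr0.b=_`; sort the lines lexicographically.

thr0.a=0 thr0.b=0
thr0.a=0 thr0.b=2
thr0.a=2 thr0.b=2

outcome vector order: (thr0.a,thr0.b)
|SC outcomes| = 3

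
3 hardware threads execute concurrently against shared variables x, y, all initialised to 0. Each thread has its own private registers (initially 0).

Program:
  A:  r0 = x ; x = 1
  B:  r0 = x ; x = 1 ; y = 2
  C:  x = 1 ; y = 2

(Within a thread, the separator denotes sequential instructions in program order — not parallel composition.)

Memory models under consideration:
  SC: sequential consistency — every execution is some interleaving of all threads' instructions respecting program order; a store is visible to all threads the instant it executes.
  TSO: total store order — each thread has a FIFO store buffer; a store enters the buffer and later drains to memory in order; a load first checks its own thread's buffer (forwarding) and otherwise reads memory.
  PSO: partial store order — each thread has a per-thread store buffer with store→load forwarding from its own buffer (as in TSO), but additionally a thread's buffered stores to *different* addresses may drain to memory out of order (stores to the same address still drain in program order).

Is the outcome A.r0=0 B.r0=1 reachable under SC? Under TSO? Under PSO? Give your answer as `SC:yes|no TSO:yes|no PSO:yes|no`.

outcome vector order: (A.r0,B.r0)
under SC → 0/0; 0/1; 1/0; 1/1
under TSO → 0/0; 0/1; 1/0; 1/1
under PSO → 0/0; 0/1; 1/0; 1/1
target 0/1 ∈ {SC,TSO,PSO}

SC:yes TSO:yes PSO:yes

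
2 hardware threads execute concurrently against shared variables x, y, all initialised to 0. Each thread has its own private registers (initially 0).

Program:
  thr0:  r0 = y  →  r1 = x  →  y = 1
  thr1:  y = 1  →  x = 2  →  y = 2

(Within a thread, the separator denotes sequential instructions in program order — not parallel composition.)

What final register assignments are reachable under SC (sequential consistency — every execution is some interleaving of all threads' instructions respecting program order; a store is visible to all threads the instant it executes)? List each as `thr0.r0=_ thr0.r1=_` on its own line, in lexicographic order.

thr0.r0=0 thr0.r1=0
thr0.r0=0 thr0.r1=2
thr0.r0=1 thr0.r1=0
thr0.r0=1 thr0.r1=2
thr0.r0=2 thr0.r1=2

outcome vector order: (thr0.r0,thr0.r1)
|SC outcomes| = 5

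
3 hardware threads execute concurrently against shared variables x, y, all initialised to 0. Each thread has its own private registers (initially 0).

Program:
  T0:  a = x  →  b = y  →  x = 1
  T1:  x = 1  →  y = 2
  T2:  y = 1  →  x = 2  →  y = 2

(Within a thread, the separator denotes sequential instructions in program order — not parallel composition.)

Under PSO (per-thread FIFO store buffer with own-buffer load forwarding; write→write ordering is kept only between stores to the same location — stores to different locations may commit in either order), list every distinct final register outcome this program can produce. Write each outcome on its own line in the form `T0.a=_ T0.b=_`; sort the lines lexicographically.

outcome vector order: (T0.a,T0.b)
|PSO outcomes| = 9

T0.a=0 T0.b=0
T0.a=0 T0.b=1
T0.a=0 T0.b=2
T0.a=1 T0.b=0
T0.a=1 T0.b=1
T0.a=1 T0.b=2
T0.a=2 T0.b=0
T0.a=2 T0.b=1
T0.a=2 T0.b=2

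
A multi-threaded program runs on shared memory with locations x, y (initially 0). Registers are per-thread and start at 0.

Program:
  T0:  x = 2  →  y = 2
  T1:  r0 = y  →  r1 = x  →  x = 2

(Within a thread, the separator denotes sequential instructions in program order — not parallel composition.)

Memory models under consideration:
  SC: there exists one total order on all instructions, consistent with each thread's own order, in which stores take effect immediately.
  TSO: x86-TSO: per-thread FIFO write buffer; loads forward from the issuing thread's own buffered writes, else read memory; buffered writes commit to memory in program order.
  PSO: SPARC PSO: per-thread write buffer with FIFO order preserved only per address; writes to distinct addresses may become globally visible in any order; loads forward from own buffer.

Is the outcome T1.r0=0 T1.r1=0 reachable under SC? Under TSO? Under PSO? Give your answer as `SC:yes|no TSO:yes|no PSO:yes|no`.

SC:yes TSO:yes PSO:yes

outcome vector order: (T1.r0,T1.r1)
[SC] allowed = {00 02 22}
[TSO] allowed = {00 02 22}
[PSO] allowed = {00 02 20 22}
target 00 ∈ {SC,TSO,PSO}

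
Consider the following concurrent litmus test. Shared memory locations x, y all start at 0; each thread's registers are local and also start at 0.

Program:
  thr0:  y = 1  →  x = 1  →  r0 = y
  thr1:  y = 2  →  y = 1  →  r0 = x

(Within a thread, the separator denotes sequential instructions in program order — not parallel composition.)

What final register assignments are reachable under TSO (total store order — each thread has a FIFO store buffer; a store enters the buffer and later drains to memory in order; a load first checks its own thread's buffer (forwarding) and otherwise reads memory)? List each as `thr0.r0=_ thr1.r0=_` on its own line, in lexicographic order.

outcome vector order: (thr0.r0,thr1.r0)
|TSO outcomes| = 4

thr0.r0=1 thr1.r0=0
thr0.r0=1 thr1.r0=1
thr0.r0=2 thr1.r0=0
thr0.r0=2 thr1.r0=1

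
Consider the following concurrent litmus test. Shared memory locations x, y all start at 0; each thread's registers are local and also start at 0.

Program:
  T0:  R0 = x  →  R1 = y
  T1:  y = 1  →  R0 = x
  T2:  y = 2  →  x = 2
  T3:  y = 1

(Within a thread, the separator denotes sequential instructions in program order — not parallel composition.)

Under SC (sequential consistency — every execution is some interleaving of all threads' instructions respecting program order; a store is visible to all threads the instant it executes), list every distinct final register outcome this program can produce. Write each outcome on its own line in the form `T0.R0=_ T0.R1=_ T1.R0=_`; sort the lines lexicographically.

outcome vector order: (T0.R0,T0.R1,T1.R0)
|SC outcomes| = 10

T0.R0=0 T0.R1=0 T1.R0=0
T0.R0=0 T0.R1=0 T1.R0=2
T0.R0=0 T0.R1=1 T1.R0=0
T0.R0=0 T0.R1=1 T1.R0=2
T0.R0=0 T0.R1=2 T1.R0=0
T0.R0=0 T0.R1=2 T1.R0=2
T0.R0=2 T0.R1=1 T1.R0=0
T0.R0=2 T0.R1=1 T1.R0=2
T0.R0=2 T0.R1=2 T1.R0=0
T0.R0=2 T0.R1=2 T1.R0=2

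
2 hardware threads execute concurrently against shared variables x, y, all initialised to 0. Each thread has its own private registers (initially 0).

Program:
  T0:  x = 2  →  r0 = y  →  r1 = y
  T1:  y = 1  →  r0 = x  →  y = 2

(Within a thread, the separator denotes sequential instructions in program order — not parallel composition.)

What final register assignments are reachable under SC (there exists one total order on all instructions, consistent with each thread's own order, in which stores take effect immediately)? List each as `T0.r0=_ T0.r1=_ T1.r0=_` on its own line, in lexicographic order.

T0.r0=0 T0.r1=0 T1.r0=2
T0.r0=0 T0.r1=1 T1.r0=2
T0.r0=0 T0.r1=2 T1.r0=2
T0.r0=1 T0.r1=1 T1.r0=0
T0.r0=1 T0.r1=1 T1.r0=2
T0.r0=1 T0.r1=2 T1.r0=0
T0.r0=1 T0.r1=2 T1.r0=2
T0.r0=2 T0.r1=2 T1.r0=0
T0.r0=2 T0.r1=2 T1.r0=2

outcome vector order: (T0.r0,T0.r1,T1.r0)
|SC outcomes| = 9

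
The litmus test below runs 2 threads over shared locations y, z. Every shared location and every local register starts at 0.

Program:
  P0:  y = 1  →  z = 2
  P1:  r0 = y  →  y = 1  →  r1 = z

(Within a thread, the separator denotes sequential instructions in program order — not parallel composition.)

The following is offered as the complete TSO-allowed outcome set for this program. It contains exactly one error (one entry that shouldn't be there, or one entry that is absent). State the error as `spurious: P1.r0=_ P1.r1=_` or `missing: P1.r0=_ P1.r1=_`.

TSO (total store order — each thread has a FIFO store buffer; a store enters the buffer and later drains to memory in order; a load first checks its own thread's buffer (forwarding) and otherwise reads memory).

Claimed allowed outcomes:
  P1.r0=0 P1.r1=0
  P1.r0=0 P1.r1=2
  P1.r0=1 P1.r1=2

outcome vector order: (P1.r0,P1.r1)
TSO: 4 outcomes — {0/0; 0/2; 1/0; 1/2}
TSO∖claimed = {1/0}

missing: P1.r0=1 P1.r1=0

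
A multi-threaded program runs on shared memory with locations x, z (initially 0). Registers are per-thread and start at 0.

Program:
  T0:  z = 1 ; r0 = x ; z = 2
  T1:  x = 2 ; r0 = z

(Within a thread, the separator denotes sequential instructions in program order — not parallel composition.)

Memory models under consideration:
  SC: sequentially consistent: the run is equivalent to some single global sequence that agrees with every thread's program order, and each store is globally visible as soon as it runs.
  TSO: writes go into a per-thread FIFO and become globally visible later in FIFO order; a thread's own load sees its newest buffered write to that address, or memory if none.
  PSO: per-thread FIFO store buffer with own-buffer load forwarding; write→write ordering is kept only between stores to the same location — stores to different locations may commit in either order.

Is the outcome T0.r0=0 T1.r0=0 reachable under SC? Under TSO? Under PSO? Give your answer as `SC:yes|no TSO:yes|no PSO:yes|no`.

SC:no TSO:yes PSO:yes

outcome vector order: (T0.r0,T1.r0)
[SC] allowed = {01 02 20 21 22}
[TSO] allowed = {00 01 02 20 21 22}
[PSO] allowed = {00 01 02 20 21 22}
target 00 ∈ {TSO,PSO}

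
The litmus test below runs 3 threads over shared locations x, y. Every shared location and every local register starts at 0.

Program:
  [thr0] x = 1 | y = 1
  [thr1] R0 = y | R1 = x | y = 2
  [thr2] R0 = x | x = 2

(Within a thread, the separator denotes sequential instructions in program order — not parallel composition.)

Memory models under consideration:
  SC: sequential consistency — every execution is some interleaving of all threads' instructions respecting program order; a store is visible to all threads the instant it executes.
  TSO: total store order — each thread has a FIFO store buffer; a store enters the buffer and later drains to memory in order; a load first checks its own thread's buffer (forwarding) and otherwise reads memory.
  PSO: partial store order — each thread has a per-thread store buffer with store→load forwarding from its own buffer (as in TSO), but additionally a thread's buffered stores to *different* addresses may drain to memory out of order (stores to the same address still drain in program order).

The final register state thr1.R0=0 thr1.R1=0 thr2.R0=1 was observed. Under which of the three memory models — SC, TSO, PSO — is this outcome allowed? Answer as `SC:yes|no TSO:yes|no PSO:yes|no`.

outcome vector order: (thr1.R0,thr1.R1,thr2.R0)
under SC → 000; 001; 010; 011; 020; 021; 110; 111; 120; 121
under TSO → 000; 001; 010; 011; 020; 021; 110; 111; 120; 121
under PSO → 000; 001; 010; 011; 020; 021; 100; 101; 110; 111; 120; 121
target 001 ∈ {SC,TSO,PSO}

SC:yes TSO:yes PSO:yes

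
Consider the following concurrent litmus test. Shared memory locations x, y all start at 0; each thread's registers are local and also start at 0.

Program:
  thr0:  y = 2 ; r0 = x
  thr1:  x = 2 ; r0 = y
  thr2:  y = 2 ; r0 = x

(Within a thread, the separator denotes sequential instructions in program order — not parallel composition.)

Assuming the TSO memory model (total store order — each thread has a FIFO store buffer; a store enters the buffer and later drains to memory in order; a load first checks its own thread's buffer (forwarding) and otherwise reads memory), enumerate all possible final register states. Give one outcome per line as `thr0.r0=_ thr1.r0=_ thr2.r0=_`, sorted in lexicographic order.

outcome vector order: (thr0.r0,thr1.r0,thr2.r0)
|TSO outcomes| = 8

thr0.r0=0 thr1.r0=0 thr2.r0=0
thr0.r0=0 thr1.r0=0 thr2.r0=2
thr0.r0=0 thr1.r0=2 thr2.r0=0
thr0.r0=0 thr1.r0=2 thr2.r0=2
thr0.r0=2 thr1.r0=0 thr2.r0=0
thr0.r0=2 thr1.r0=0 thr2.r0=2
thr0.r0=2 thr1.r0=2 thr2.r0=0
thr0.r0=2 thr1.r0=2 thr2.r0=2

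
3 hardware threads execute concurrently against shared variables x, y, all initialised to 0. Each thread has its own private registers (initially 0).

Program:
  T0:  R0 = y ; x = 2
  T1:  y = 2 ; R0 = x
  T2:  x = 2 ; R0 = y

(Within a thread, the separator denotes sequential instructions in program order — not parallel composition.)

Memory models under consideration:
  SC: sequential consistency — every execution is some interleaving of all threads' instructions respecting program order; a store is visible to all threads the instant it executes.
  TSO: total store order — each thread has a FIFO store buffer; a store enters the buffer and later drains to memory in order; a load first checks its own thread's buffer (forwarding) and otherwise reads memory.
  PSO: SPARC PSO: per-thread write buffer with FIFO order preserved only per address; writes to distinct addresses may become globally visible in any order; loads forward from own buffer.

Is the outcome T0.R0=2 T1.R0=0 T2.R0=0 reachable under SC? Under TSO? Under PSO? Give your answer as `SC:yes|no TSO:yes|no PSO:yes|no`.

SC:no TSO:yes PSO:yes

outcome vector order: (T0.R0,T1.R0,T2.R0)
SC: 6 outcomes — {0/0/2 0/2/0 0/2/2 2/0/2 2/2/0 2/2/2}
TSO: 8 outcomes — {0/0/0 0/0/2 0/2/0 0/2/2 2/0/0 2/0/2 2/2/0 2/2/2}
PSO: 8 outcomes — {0/0/0 0/0/2 0/2/0 0/2/2 2/0/0 2/0/2 2/2/0 2/2/2}
target 2/0/0 ∈ {TSO,PSO}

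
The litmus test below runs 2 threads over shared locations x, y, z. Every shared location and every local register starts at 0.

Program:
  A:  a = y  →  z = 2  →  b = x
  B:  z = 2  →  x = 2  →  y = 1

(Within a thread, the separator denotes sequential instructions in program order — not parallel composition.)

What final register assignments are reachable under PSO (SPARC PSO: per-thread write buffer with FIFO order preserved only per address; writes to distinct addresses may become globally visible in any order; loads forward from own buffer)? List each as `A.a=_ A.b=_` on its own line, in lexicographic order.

A.a=0 A.b=0
A.a=0 A.b=2
A.a=1 A.b=0
A.a=1 A.b=2

outcome vector order: (A.a,A.b)
|PSO outcomes| = 4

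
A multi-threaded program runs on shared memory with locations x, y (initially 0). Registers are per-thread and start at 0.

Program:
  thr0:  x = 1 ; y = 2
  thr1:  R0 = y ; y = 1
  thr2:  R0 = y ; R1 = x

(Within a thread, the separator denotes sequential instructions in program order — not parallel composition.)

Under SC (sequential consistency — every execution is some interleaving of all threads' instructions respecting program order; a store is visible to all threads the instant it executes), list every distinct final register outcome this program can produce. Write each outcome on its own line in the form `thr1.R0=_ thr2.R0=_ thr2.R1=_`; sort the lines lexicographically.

thr1.R0=0 thr2.R0=0 thr2.R1=0
thr1.R0=0 thr2.R0=0 thr2.R1=1
thr1.R0=0 thr2.R0=1 thr2.R1=0
thr1.R0=0 thr2.R0=1 thr2.R1=1
thr1.R0=0 thr2.R0=2 thr2.R1=1
thr1.R0=2 thr2.R0=0 thr2.R1=0
thr1.R0=2 thr2.R0=0 thr2.R1=1
thr1.R0=2 thr2.R0=1 thr2.R1=1
thr1.R0=2 thr2.R0=2 thr2.R1=1

outcome vector order: (thr1.R0,thr2.R0,thr2.R1)
|SC outcomes| = 9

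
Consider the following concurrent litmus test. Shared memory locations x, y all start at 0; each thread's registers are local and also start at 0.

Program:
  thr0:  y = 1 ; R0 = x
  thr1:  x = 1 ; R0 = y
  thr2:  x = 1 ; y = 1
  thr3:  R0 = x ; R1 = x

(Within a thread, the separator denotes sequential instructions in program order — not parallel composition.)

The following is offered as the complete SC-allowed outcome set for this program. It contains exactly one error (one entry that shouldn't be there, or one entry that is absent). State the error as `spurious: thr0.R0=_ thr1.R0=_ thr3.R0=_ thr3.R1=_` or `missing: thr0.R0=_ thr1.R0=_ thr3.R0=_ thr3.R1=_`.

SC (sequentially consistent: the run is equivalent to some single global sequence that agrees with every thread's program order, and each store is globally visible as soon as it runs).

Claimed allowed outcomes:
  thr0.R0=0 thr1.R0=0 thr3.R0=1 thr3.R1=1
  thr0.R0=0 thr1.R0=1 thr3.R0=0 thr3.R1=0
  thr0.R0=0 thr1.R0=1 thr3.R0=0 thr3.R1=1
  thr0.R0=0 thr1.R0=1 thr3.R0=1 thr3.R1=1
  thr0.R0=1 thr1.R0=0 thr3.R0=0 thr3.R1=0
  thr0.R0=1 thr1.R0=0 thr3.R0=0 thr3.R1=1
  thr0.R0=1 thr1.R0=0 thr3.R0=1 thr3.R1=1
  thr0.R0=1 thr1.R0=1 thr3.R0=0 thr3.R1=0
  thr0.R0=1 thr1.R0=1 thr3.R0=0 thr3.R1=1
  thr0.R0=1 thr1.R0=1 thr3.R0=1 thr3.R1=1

spurious: thr0.R0=0 thr1.R0=0 thr3.R0=1 thr3.R1=1

outcome vector order: (thr0.R0,thr1.R0,thr3.R0,thr3.R1)
SC (9): 0/1/0/0; 0/1/0/1; 0/1/1/1; 1/0/0/0; 1/0/0/1; 1/0/1/1; 1/1/0/0; 1/1/0/1; 1/1/1/1
claimed∖SC = {0/0/1/1}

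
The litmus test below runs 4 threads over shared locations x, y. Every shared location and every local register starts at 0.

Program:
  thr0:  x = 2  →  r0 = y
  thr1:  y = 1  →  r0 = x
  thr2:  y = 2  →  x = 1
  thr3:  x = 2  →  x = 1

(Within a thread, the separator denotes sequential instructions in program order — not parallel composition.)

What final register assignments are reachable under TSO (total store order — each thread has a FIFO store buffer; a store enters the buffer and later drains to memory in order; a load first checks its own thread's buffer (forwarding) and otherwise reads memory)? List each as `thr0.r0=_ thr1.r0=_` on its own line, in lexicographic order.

thr0.r0=0 thr1.r0=0
thr0.r0=0 thr1.r0=1
thr0.r0=0 thr1.r0=2
thr0.r0=1 thr1.r0=0
thr0.r0=1 thr1.r0=1
thr0.r0=1 thr1.r0=2
thr0.r0=2 thr1.r0=0
thr0.r0=2 thr1.r0=1
thr0.r0=2 thr1.r0=2

outcome vector order: (thr0.r0,thr1.r0)
|TSO outcomes| = 9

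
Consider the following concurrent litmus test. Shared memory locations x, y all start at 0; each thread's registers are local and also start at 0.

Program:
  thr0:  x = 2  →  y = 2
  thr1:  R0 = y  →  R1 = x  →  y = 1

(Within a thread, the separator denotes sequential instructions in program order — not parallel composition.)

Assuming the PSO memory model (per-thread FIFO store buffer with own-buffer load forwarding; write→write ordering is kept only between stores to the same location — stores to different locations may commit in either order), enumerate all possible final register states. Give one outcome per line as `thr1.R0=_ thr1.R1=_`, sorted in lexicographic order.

thr1.R0=0 thr1.R1=0
thr1.R0=0 thr1.R1=2
thr1.R0=2 thr1.R1=0
thr1.R0=2 thr1.R1=2

outcome vector order: (thr1.R0,thr1.R1)
|PSO outcomes| = 4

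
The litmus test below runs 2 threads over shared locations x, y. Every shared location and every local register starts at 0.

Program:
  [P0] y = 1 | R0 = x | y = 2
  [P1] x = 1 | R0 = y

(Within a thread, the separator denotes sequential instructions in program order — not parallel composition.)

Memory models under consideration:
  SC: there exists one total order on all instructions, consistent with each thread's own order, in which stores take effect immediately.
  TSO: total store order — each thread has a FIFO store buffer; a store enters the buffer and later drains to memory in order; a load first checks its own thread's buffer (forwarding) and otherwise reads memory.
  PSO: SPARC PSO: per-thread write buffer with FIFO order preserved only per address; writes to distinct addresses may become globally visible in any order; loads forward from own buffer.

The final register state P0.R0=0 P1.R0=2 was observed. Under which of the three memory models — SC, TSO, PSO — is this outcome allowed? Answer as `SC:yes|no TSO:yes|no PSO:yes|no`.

SC:yes TSO:yes PSO:yes

outcome vector order: (P0.R0,P1.R0)
SC (5): 01, 02, 10, 11, 12
TSO (6): 00, 01, 02, 10, 11, 12
PSO (6): 00, 01, 02, 10, 11, 12
target 02 ∈ {SC,TSO,PSO}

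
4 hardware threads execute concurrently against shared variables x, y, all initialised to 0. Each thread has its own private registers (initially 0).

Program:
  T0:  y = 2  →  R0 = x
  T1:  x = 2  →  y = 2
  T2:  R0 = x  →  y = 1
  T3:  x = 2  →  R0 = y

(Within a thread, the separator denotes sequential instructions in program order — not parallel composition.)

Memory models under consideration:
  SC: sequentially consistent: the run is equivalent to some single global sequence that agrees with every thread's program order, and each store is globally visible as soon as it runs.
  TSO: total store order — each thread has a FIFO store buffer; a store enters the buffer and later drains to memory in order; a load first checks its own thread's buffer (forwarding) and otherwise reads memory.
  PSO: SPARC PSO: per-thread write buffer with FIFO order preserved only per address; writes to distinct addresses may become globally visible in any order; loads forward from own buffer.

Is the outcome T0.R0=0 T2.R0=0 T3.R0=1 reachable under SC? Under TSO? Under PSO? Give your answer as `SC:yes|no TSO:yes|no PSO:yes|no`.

SC:yes TSO:yes PSO:yes

outcome vector order: (T0.R0,T2.R0,T3.R0)
under SC → (0,0,1), (0,0,2), (0,2,1), (0,2,2), (2,0,0), (2,0,1), (2,0,2), (2,2,0), (2,2,1), (2,2,2)
under TSO → (0,0,0), (0,0,1), (0,0,2), (0,2,0), (0,2,1), (0,2,2), (2,0,0), (2,0,1), (2,0,2), (2,2,0), (2,2,1), (2,2,2)
under PSO → (0,0,0), (0,0,1), (0,0,2), (0,2,0), (0,2,1), (0,2,2), (2,0,0), (2,0,1), (2,0,2), (2,2,0), (2,2,1), (2,2,2)
target (0,0,1) ∈ {SC,TSO,PSO}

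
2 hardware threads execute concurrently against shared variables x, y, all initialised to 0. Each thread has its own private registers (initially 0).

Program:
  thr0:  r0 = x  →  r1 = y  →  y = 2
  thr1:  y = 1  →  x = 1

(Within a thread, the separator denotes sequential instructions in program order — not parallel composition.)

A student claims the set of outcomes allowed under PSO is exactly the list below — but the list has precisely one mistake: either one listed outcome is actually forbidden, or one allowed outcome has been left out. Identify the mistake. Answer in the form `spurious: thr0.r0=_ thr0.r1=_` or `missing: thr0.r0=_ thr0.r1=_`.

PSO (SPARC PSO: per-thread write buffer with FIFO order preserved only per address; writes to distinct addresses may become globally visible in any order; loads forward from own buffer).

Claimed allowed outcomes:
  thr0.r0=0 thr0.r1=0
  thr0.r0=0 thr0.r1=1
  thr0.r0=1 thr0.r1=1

outcome vector order: (thr0.r0,thr0.r1)
[PSO] allowed = {0/0 0/1 1/0 1/1}
PSO∖claimed = {1/0}

missing: thr0.r0=1 thr0.r1=0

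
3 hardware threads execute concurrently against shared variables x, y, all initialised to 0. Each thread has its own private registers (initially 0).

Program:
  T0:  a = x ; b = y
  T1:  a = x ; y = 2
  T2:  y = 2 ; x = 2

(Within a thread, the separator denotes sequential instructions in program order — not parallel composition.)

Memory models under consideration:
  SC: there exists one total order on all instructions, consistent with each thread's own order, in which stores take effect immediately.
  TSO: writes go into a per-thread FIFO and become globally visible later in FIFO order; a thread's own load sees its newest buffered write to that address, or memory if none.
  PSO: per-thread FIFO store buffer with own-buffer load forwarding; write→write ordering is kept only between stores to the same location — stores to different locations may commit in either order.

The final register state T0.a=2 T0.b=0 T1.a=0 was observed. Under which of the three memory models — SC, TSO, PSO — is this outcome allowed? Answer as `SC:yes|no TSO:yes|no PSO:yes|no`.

SC:no TSO:no PSO:yes

outcome vector order: (T0.a,T0.b,T1.a)
SC: 6 outcomes — {<0 0 0> <0 0 2> <0 2 0> <0 2 2> <2 2 0> <2 2 2>}
TSO: 6 outcomes — {<0 0 0> <0 0 2> <0 2 0> <0 2 2> <2 2 0> <2 2 2>}
PSO: 8 outcomes — {<0 0 0> <0 0 2> <0 2 0> <0 2 2> <2 0 0> <2 0 2> <2 2 0> <2 2 2>}
target <2 0 0> ∈ {PSO}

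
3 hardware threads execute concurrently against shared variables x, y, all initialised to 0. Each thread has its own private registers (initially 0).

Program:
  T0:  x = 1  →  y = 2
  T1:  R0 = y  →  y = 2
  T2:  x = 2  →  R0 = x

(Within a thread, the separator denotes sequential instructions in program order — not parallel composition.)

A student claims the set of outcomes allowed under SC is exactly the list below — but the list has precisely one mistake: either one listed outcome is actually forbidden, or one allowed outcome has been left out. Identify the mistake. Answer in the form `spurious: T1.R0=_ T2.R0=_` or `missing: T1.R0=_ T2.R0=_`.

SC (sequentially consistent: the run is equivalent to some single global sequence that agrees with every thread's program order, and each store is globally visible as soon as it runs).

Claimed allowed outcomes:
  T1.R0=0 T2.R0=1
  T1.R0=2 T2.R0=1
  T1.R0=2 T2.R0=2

outcome vector order: (T1.R0,T2.R0)
SC (4): 01; 02; 21; 22
SC∖claimed = {02}

missing: T1.R0=0 T2.R0=2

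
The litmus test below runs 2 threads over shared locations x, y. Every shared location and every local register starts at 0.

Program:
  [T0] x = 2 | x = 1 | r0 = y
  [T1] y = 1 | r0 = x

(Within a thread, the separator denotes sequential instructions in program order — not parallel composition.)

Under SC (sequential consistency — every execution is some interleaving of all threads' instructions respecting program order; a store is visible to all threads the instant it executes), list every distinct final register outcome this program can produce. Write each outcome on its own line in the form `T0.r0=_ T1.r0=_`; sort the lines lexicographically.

outcome vector order: (T0.r0,T1.r0)
|SC outcomes| = 4

T0.r0=0 T1.r0=1
T0.r0=1 T1.r0=0
T0.r0=1 T1.r0=1
T0.r0=1 T1.r0=2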